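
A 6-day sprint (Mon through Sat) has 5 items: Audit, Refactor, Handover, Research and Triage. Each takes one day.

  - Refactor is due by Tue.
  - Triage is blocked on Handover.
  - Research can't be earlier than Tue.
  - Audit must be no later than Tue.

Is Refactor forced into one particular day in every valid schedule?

Refactor can be Mon (e.g. Triage in Tue, Handover in Mon, Audit in Mon, Refactor in Mon, Research in Tue) or Tue (e.g. Refactor in Tue, Audit in Mon, Research in Tue, Triage in Tue, Handover in Mon).

No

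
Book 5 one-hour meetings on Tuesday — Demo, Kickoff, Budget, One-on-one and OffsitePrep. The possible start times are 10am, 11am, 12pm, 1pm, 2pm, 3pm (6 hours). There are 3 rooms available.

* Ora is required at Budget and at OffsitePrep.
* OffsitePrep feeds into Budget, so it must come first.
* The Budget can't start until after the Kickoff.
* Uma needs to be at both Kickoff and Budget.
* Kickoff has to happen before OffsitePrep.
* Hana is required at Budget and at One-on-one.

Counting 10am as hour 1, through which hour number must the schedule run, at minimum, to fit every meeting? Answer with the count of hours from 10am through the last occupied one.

The precedence chain requires at least 3 distinct hours.
With at most 3 per hour and 5 meetings, at least 2 hours are needed.
3 works (last occupied hour: 12pm): for example Kickoff=10am, One-on-one=10am, Budget=12pm, Demo=10am, OffsitePrep=11am.

3 hours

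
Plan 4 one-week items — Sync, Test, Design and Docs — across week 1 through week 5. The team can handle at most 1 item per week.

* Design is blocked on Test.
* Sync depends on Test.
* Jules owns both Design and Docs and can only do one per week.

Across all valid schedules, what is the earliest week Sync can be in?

Precedence pushes Sync to at least week 2.
Sync at week 2 is achievable: Test in week 1, Docs in week 4, Design in week 3, Sync in week 2.

week 2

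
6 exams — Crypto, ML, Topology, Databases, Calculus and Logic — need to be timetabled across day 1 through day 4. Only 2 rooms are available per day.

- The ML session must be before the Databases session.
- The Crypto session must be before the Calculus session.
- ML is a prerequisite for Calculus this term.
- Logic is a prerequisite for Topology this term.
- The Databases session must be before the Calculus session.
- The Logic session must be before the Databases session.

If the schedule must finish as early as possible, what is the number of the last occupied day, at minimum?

The precedence chain requires at least 3 distinct days.
With at most 2 per day and 6 exams, at least 3 days are needed.
3 works (last occupied day: day 3): for example Crypto in day 2, Topology in day 3, Logic in day 1, Calculus in day 3, Databases in day 2, ML in day 1.

3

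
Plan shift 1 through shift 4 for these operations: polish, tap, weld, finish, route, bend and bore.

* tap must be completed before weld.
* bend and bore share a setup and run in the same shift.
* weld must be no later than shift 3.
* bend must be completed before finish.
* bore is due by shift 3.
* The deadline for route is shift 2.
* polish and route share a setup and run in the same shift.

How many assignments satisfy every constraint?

36

Splitting on polish: it can be shift 1 (18), shift 2 (18). Listing each branch's schedules as (tap, weld, finish, route, bend, bore) by shift number:
polish=shift 1: (1,2,2,1,1,1) (1,2,3,1,1,1) (1,2,3,1,2,2) (1,2,4,1,1,1) (1,2,4,1,2,2) (1,2,4,1,3,3) (1,3,2,1,1,1) (1,3,3,1,1,1) (1,3,3,1,2,2) (1,3,4,1,1,1) (1,3,4,1,2,2) (1,3,4,1,3,3) (2,3,2,1,1,1) (2,3,3,1,1,1) (2,3,3,1,2,2) (2,3,4,1,1,1) (2,3,4,1,2,2) (2,3,4,1,3,3) — 18.
polish=shift 2: (1,2,2,2,1,1) (1,2,3,2,1,1) (1,2,3,2,2,2) (1,2,4,2,1,1) (1,2,4,2,2,2) (1,2,4,2,3,3) (1,3,2,2,1,1) (1,3,3,2,1,1) (1,3,3,2,2,2) (1,3,4,2,1,1) (1,3,4,2,2,2) (1,3,4,2,3,3) (2,3,2,2,1,1) (2,3,3,2,1,1) (2,3,3,2,2,2) (2,3,4,2,1,1) (2,3,4,2,2,2) (2,3,4,2,3,3) — 18.
Summing: 18 + 18 = 36.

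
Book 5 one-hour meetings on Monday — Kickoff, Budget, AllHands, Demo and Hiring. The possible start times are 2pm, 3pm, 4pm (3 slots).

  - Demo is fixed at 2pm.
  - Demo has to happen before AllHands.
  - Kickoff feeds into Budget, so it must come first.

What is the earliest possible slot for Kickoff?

Downstream work caps Kickoff at 3pm.
Kickoff at 2pm is achievable: Budget in 3pm; AllHands in 3pm; Hiring in 2pm; Kickoff in 2pm; Demo in 2pm.

2pm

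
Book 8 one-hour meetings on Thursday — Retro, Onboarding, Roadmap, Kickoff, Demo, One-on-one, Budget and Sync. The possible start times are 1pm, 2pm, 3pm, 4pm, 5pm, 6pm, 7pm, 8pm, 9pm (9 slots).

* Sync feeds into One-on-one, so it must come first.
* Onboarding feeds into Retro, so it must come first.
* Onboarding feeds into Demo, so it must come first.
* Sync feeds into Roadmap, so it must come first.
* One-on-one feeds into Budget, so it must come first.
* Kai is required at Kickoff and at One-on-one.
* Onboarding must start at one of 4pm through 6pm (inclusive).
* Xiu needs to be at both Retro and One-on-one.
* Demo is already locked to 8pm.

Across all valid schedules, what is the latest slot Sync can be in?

Downstream work caps Sync at 7pm.
Sync at 7pm is achievable: Onboarding in 4pm; Kickoff in 1pm; Roadmap in 8pm; Sync in 7pm; One-on-one in 8pm; Demo in 8pm; Retro in 5pm; Budget in 9pm.

7pm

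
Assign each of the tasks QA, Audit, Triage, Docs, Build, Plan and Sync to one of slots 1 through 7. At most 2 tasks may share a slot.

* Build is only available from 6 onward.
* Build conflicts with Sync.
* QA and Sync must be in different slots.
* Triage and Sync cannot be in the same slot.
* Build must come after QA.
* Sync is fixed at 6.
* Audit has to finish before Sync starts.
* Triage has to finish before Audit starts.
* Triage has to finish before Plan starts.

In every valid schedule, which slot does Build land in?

Build's window is 6–7.
Sync is fixed at 6, and Build can't share a slot with Sync.
So Build must be 7.

7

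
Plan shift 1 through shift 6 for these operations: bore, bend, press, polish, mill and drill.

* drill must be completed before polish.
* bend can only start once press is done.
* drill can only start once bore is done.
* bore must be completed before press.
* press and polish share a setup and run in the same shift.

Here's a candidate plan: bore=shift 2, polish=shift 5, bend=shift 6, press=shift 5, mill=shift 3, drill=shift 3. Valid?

Yes

bend can only start once press is done — holds.
press and polish share a setup and run in the same shift — holds.
drill can only start once bore is done — holds.
drill must be completed before polish — holds.
bore must be completed before press — holds.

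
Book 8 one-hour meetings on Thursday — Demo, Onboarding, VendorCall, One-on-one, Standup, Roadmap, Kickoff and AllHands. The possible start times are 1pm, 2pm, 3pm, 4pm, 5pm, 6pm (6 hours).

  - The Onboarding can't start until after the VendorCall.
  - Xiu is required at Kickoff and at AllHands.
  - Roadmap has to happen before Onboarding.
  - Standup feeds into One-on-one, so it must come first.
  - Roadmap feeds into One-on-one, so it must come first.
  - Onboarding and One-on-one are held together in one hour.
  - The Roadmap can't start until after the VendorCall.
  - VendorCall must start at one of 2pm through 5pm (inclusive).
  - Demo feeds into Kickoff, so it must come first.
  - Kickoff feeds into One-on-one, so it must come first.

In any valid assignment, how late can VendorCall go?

VendorCall is available from 2pm; VendorCall's own window allows nothing later than 5pm; downstream work caps VendorCall at 4pm.
VendorCall at 4pm is achievable: VendorCall=4pm, One-on-one=6pm, Roadmap=5pm, Standup=1pm, Kickoff=2pm, Onboarding=6pm, AllHands=1pm, Demo=1pm.

4pm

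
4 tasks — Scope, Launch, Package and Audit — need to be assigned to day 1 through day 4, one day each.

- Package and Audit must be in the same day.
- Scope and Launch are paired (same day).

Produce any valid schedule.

Scope -> day 1, Launch -> day 1, Package -> day 1, Audit -> day 1

Checking: Scope = Launch = day 1; Package = Audit = day 1.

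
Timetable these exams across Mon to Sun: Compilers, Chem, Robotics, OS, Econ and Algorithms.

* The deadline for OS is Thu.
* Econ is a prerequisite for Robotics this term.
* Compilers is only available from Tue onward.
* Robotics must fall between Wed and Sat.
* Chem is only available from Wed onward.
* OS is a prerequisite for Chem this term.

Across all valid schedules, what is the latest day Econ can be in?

Fri

Downstream work caps Econ at Fri.
Econ at Fri is achievable: Econ -> Fri, OS -> Mon, Algorithms -> Mon, Chem -> Wed, Compilers -> Tue, Robotics -> Sat.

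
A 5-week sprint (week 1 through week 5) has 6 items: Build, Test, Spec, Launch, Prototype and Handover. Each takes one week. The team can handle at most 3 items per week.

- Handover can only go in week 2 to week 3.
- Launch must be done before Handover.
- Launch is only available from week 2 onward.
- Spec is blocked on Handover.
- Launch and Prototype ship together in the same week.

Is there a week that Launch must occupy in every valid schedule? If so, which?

Launch is available from week 2; downstream work caps Launch at week 2.
So Launch is pinned to week 2.

week 2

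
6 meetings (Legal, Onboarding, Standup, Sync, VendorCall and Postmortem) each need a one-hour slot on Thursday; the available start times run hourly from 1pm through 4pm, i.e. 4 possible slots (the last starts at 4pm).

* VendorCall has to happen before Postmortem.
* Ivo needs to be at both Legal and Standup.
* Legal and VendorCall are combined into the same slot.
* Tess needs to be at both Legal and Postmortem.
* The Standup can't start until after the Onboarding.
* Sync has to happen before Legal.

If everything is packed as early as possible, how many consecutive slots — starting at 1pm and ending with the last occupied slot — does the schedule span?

3

The precedence chain requires at least 3 distinct slots.
3 works (last occupied slot: 3pm): for example Legal=2pm; VendorCall=2pm; Onboarding=1pm; Sync=1pm; Standup=3pm; Postmortem=3pm.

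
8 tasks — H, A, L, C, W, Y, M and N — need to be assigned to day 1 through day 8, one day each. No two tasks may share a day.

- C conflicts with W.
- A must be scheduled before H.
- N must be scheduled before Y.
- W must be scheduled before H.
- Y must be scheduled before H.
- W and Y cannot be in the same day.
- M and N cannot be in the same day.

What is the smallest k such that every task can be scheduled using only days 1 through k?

8 days

The precedence chain requires at least 3 distinct days.
With at most 1 per day and 8 tasks, at least 8 days are needed.
8 works (last occupied day: day 8): for example H -> day 5, M -> day 8, L -> day 6, N -> day 1, A -> day 3, W -> day 4, C -> day 7, Y -> day 2.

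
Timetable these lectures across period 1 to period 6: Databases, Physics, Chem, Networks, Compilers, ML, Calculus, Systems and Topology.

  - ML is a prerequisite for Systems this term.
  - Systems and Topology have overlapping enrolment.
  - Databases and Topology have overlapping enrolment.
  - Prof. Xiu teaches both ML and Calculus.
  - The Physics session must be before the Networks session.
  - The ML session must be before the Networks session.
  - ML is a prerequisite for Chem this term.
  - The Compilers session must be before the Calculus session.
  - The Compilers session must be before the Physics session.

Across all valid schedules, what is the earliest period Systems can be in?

Precedence pushes Systems to at least period 2.
Systems at period 2 is achievable: ML in period 1; Compilers in period 1; Networks in period 3; Systems in period 2; Calculus in period 2; Chem in period 2; Physics in period 2; Databases in period 1; Topology in period 3.

period 2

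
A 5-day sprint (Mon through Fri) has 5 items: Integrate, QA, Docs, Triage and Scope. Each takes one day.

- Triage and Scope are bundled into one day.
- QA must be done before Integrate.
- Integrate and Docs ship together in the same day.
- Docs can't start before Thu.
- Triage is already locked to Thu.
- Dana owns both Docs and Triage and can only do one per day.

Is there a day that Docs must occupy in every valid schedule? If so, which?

Fri

Docs's window is Thu–Fri.
Triage is fixed at Thu, and Docs can't share a day with Triage.
So Docs must be Fri.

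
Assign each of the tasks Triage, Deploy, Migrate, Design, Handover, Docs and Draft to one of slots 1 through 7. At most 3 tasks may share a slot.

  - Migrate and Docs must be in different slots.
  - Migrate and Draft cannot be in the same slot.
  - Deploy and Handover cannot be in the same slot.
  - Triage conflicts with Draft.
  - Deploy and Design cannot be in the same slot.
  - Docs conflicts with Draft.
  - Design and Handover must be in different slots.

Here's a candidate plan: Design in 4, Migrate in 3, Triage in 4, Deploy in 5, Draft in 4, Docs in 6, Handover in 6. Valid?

Deploy and Handover cannot be in the same slot — holds.
Design and Handover must be in different slots — holds.
Triage conflicts with Draft — violated.
Migrate and Docs must be in different slots — holds.
Docs conflicts with Draft — holds.
Migrate and Draft cannot be in the same slot — holds.
At most 3 tasks may share a slot — holds.
Deploy and Design cannot be in the same slot — holds.

No. Triage conflicts with Draft is not satisfied.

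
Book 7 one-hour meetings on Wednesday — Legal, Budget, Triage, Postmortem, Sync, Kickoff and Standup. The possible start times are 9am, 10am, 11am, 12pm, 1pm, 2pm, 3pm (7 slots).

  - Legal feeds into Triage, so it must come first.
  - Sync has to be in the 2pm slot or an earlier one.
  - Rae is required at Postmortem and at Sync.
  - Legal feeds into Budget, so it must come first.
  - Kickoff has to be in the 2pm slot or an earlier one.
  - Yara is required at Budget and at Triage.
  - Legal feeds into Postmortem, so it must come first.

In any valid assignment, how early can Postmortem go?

10am

Precedence pushes Postmortem to at least 10am.
Postmortem at 10am is achievable: Triage -> 11am; Budget -> 10am; Postmortem -> 10am; Standup -> 9am; Kickoff -> 9am; Sync -> 9am; Legal -> 9am.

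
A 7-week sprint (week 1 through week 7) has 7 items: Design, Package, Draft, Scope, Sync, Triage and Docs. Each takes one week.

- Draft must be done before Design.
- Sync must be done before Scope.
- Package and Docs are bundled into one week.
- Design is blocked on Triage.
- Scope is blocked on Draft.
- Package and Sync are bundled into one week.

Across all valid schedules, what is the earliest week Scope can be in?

week 2

Precedence pushes Scope to at least week 2.
Scope at week 2 is achievable: Draft -> week 1, Package -> week 1, Sync -> week 1, Docs -> week 1, Design -> week 2, Triage -> week 1, Scope -> week 2.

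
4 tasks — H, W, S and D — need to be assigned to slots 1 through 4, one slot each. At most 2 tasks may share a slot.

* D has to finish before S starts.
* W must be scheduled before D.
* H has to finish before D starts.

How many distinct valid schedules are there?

Splitting on H: it can be 1 (4), 2 (2). Listing each branch's schedules as (W, S, D):
H=1: (1,3,2) (1,4,2) (1,4,3) (2,4,3) — 4.
H=2: (1,4,3) (2,4,3) — 2.
Summing: 4 + 2 = 6.

6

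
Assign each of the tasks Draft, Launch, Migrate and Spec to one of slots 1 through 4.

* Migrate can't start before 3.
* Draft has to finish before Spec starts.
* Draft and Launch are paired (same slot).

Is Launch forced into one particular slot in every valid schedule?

Launch can be 1 (e.g. Migrate=3; Launch=1; Draft=1; Spec=2) or 2 (e.g. Launch in 2, Spec in 3, Migrate in 3, Draft in 2).

No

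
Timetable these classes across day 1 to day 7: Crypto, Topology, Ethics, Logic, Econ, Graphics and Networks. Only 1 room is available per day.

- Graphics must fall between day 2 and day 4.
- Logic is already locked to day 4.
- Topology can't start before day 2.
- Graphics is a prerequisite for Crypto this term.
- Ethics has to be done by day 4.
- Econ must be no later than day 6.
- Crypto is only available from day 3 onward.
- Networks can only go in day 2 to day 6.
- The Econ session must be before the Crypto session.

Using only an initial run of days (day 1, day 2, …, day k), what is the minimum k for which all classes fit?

7

The precedence chain requires at least 2 distinct days.
With at most 1 per day and 7 classes, at least 7 days are needed.
Logic can't be placed before day 4, so the schedule must run through at least day 4.
7 works (last occupied day: day 7): for example Ethics in day 1, Networks in day 6, Topology in day 7, Crypto in day 5, Econ in day 3, Logic in day 4, Graphics in day 2.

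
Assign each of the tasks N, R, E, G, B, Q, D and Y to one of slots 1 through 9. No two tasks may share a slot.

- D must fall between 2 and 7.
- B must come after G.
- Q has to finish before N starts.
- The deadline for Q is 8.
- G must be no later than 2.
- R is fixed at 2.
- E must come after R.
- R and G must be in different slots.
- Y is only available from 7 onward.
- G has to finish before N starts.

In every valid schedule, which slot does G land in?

1

G's window is 1–2.
R is fixed at 2, and G can't share a slot with R.
So G must be 1.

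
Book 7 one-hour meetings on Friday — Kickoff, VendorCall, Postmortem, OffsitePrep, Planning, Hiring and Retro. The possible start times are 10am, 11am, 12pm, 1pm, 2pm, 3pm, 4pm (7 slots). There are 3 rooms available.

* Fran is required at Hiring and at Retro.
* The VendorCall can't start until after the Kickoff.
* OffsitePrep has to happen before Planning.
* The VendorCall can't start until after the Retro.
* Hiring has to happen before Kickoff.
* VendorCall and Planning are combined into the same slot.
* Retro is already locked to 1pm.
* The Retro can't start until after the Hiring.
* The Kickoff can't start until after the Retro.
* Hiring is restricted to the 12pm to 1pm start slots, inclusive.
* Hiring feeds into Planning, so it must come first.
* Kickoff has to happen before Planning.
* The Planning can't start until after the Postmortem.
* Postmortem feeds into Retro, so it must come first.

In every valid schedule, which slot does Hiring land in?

12pm

Hiring's window is 12pm–1pm.
Retro is fixed at 1pm, and Hiring can't share a slot with Retro.
So Hiring must be 12pm.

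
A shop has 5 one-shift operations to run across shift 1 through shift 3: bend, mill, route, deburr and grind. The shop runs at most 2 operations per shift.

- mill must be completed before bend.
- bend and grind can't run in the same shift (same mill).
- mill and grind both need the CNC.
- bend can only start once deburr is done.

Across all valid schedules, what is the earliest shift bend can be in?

Precedence pushes bend to at least shift 2.
bend at shift 2 is achievable: bend in shift 2; route in shift 2; grind in shift 3; mill in shift 1; deburr in shift 1.

shift 2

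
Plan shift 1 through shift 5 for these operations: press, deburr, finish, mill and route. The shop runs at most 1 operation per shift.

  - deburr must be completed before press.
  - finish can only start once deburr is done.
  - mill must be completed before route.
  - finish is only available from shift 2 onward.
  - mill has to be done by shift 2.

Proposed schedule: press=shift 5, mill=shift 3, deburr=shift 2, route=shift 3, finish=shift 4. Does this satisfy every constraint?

Invalid. mill has to be done by shift 2.

The shop runs at most 1 operation per shift — violated.
mill must be completed before route — violated.
finish is only available from shift 2 onward — holds.
finish can only start once deburr is done — holds.
deburr must be completed before press — holds.
mill has to be done by shift 2 — violated.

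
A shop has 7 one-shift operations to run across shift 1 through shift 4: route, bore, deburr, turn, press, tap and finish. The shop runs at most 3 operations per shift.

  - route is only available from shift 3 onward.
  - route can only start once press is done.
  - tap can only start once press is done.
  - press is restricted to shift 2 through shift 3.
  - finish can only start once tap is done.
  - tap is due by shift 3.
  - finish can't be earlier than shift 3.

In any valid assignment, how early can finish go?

Finish is available from shift 3; precedence pushes finish to at least shift 4.
finish at shift 4 is achievable: turn -> shift 1; press -> shift 2; finish -> shift 4; tap -> shift 3; bore -> shift 1; route -> shift 3; deburr -> shift 1.

shift 4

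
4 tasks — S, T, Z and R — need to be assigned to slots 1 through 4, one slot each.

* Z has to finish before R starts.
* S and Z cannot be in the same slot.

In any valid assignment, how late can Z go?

3

Downstream work caps Z at 3.
Z at 3 is achievable: Z -> 3; R -> 4; S -> 1; T -> 1.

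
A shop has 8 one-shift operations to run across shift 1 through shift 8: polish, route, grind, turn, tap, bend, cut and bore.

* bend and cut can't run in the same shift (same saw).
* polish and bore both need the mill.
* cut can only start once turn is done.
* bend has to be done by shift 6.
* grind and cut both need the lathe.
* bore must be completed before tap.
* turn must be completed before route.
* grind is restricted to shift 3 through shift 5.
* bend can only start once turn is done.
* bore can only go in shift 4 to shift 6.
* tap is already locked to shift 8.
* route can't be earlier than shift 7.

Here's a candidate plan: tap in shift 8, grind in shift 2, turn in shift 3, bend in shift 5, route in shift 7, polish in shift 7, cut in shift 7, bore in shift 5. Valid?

Invalid. grind is restricted to shift 3 through shift 5.

tap is already locked to shift 8 — holds.
grind is restricted to shift 3 through shift 5 — violated.
bore must be completed before tap — holds.
bore can only go in shift 4 to shift 6 — holds.
route can't be earlier than shift 7 — holds.
grind and cut both need the lathe — holds.
bend can only start once turn is done — holds.
turn must be completed before route — holds.
bend has to be done by shift 6 — holds.
bend and cut can't run in the same shift (same saw) — holds.
cut can only start once turn is done — holds.
polish and bore both need the mill — holds.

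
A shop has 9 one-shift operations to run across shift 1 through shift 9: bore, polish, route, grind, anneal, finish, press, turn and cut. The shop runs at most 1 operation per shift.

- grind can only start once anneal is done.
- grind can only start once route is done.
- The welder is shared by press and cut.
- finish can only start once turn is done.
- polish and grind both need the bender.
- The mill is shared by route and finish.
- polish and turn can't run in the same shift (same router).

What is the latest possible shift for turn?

shift 8

Downstream work caps turn at shift 8.
turn at shift 8 is achievable: finish -> shift 9, polish -> shift 5, press -> shift 6, turn -> shift 8, grind -> shift 3, anneal -> shift 2, bore -> shift 4, route -> shift 1, cut -> shift 7.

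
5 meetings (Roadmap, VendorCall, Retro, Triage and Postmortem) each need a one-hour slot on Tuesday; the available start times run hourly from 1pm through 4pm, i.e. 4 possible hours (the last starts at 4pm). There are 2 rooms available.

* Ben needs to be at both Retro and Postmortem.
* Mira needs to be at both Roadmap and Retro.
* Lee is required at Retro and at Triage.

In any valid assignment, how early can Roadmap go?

Roadmap at 1pm is achievable: VendorCall -> 1pm, Retro -> 2pm, Postmortem -> 3pm, Triage -> 3pm, Roadmap -> 1pm.

1pm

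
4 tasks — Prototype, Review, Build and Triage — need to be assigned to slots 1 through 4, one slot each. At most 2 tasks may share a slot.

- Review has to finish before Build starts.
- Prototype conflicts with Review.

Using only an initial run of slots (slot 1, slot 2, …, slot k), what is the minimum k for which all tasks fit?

The precedence chain requires at least 2 distinct slots.
With at most 2 per slot and 4 tasks, at least 2 slots are needed.
2 works (last occupied slot: 2): for example Triage -> 1, Prototype -> 2, Build -> 2, Review -> 1.

2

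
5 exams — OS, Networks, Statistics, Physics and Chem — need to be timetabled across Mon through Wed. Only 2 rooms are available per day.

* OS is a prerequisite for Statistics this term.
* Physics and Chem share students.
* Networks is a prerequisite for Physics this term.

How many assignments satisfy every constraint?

Splitting on OS: it can be Mon (7), Tue (5). Listing each branch's schedules as (Networks, Statistics, Physics, Chem):
OS=Mon: (Mon,Tue,Tue,Wed) (Mon,Tue,Wed,Tue) (Mon,Wed,Tue,Wed) (Mon,Wed,Wed,Tue) (Tue,Tue,Wed,Mon) (Tue,Wed,Wed,Mon) (Tue,Wed,Wed,Tue) — 7.
OS=Tue: (Mon,Wed,Tue,Mon) (Mon,Wed,Tue,Wed) (Mon,Wed,Wed,Mon) (Mon,Wed,Wed,Tue) (Tue,Wed,Wed,Mon) — 5.
Summing: 7 + 5 = 12.

12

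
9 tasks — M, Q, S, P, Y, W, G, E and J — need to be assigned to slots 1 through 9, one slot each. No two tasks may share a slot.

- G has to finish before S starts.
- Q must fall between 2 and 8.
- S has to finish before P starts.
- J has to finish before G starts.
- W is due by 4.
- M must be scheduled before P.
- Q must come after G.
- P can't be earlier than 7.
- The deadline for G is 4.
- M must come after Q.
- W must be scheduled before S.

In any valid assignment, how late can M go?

8

Precedence pushes M to at least 4; downstream work caps M at 8.
M at 8 is achievable: G=2, E=7, M=8, S=5, P=9, W=3, Q=4, J=1, Y=6.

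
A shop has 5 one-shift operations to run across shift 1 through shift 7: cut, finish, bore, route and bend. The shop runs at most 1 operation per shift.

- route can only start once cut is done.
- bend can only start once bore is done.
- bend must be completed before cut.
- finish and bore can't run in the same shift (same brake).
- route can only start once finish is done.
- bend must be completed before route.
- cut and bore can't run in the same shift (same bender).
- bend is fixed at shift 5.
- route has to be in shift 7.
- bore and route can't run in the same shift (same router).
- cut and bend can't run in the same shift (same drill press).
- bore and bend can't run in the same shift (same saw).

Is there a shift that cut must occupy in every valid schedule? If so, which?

shift 6

bend is fixed at shift 5 and must come before cut, so cut is at least shift 6.
route is fixed at shift 7 and must come after cut, so cut is at most shift 6.
So cut must be shift 6.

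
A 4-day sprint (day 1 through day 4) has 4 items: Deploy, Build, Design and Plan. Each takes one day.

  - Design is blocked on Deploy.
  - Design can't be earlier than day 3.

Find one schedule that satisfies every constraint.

Design=day 3, Build=day 1, Deploy=day 1, Plan=day 1

Checking: Deploy(day 1) before Design(day 3); Design=day 3 in [day 3,day 4].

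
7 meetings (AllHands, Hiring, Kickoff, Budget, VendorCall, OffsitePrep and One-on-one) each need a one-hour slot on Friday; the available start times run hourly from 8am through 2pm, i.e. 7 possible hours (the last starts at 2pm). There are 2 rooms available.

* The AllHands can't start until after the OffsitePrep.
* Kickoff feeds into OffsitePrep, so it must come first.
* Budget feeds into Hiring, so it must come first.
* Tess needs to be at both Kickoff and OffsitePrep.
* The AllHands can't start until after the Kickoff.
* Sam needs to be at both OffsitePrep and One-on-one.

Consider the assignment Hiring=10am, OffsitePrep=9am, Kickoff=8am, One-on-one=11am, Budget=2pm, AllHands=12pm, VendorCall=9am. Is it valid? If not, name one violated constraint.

Invalid. Budget feeds into Hiring, so it must come first.

The AllHands can't start until after the Kickoff — holds.
Budget feeds into Hiring, so it must come first — violated.
Sam needs to be at both OffsitePrep and One-on-one — holds.
There are 2 rooms available — holds.
Kickoff feeds into OffsitePrep, so it must come first — holds.
The AllHands can't start until after the OffsitePrep — holds.
Tess needs to be at both Kickoff and OffsitePrep — holds.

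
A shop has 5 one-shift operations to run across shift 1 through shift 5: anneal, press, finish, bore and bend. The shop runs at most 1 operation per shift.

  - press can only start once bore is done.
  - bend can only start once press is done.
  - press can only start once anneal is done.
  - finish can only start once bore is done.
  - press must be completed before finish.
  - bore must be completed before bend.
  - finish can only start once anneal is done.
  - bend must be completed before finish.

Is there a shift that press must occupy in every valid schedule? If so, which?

shift 3

Precedence pushes press to at least shift 2; downstream work caps press at shift 3.
So press is pinned to shift 3.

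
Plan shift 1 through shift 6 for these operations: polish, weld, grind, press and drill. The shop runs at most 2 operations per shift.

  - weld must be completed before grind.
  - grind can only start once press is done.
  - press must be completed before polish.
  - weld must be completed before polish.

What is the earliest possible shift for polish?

shift 2

Precedence pushes polish to at least shift 2.
polish at shift 2 is achievable: grind -> shift 2, weld -> shift 1, polish -> shift 2, drill -> shift 3, press -> shift 1.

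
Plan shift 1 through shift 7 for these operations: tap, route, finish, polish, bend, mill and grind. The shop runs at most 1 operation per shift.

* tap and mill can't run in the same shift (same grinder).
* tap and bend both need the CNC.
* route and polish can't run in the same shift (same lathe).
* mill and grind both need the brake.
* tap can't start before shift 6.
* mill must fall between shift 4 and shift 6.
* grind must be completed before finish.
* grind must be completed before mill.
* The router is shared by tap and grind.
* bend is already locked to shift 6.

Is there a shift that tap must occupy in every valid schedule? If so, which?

tap's window is shift 6–shift 7.
bend is fixed at shift 6, and tap can't share a shift with bend.
So tap must be shift 7.

shift 7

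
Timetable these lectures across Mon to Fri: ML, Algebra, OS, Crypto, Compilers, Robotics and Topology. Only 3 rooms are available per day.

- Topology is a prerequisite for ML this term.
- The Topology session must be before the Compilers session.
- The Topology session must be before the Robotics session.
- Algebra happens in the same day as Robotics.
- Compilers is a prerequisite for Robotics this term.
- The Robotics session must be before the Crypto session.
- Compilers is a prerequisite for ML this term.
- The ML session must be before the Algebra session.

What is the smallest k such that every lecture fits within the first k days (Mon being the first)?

The precedence chain requires at least 5 distinct days.
With at most 3 per day and 7 lectures, at least 3 days are needed.
5 works (last occupied day: Fri): for example Compilers -> Tue; Algebra -> Thu; Robotics -> Thu; ML -> Wed; OS -> Mon; Topology -> Mon; Crypto -> Fri.

5 days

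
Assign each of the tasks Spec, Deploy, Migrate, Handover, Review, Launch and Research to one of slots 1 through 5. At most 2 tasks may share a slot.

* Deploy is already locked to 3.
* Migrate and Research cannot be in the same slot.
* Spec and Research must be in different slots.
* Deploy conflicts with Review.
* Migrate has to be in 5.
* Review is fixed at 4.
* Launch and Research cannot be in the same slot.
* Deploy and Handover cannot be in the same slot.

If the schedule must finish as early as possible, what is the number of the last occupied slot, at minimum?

5

With at most 2 per slot and 7 tasks, at least 4 slots are needed.
Migrate can't be placed before 5, so the schedule must run through at least slot 5.
5 works (last occupied slot: 5): for example Deploy -> 3, Research -> 3, Migrate -> 5, Launch -> 2, Handover -> 1, Review -> 4, Spec -> 1.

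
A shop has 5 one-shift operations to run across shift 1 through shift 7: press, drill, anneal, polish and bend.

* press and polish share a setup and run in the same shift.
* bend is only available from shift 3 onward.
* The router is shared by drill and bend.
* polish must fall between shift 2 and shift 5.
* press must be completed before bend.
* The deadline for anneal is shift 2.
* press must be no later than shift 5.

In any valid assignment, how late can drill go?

shift 7

drill at shift 7 is achievable: anneal=shift 1; bend=shift 3; press=shift 2; polish=shift 2; drill=shift 7.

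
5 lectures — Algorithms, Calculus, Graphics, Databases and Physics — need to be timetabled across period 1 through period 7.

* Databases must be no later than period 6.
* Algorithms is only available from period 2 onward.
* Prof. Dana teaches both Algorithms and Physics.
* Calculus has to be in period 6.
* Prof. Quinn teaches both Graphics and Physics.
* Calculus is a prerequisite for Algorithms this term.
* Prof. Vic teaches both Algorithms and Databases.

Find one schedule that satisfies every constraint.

Databases -> period 1, Algorithms -> period 7, Graphics -> period 1, Physics -> period 2, Calculus -> period 6

Checking: Calculus(period 6) before Algorithms(period 7); Algorithms(period 7) != Physics(period 2); Graphics(period 1) != Physics(period 2); Algorithms(period 7) != Databases(period 1); Calculus=period 6 in [period 6,period 6]; Databases=period 1 in [period 1,period 6]; Algorithms=period 7 in [period 2,period 7].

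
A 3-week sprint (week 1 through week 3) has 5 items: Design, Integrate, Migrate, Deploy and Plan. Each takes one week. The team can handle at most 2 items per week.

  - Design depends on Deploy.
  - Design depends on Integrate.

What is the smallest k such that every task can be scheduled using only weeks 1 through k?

3

The precedence chain requires at least 2 distinct weeks.
With at most 2 per week and 5 tasks, at least 3 weeks are needed.
3 works (last occupied week: week 3): for example Deploy in week 1, Migrate in week 2, Integrate in week 1, Plan in week 3, Design in week 2.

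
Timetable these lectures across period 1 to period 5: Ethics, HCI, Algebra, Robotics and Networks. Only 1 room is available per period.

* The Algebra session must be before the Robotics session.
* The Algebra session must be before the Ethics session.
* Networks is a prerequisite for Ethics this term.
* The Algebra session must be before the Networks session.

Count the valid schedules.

15

Splitting on Ethics: it can be period 3 (2), period 4 (5), period 5 (8). Listing each branch's schedules as (HCI, Algebra, Robotics, Networks) by period number:
Ethics=period 3: (4,1,5,2) (5,1,4,2) — 2.
Ethics=period 4: (1,2,5,3) (2,1,5,3) (3,1,5,2) (5,1,2,3) (5,1,3,2) — 5.
Ethics=period 5: (1,2,3,4) (1,2,4,3) (2,1,3,4) (2,1,4,3) (3,1,2,4) (3,1,4,2) (4,1,2,3) (4,1,3,2) — 8.
Summing: 2 + 5 + 8 = 15.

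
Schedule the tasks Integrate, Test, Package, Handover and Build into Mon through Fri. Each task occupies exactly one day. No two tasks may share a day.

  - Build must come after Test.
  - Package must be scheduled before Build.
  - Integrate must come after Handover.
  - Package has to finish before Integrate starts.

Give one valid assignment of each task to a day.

Build=Fri, Package=Mon, Handover=Tue, Integrate=Wed, Test=Thu

Checking: Package(Mon) before Build(Fri); Handover(Tue) before Integrate(Wed); Package(Mon) before Integrate(Wed); Test(Thu) before Build(Fri); max 1 per day (cap 1).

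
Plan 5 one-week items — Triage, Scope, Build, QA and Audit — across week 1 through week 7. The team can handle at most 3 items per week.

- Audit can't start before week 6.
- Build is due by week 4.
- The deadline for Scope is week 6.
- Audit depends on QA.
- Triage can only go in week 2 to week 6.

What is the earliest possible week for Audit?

week 6

Audit is available from week 6.
Audit at week 6 is achievable: Build=week 1; Scope=week 1; Audit=week 6; Triage=week 2; QA=week 1.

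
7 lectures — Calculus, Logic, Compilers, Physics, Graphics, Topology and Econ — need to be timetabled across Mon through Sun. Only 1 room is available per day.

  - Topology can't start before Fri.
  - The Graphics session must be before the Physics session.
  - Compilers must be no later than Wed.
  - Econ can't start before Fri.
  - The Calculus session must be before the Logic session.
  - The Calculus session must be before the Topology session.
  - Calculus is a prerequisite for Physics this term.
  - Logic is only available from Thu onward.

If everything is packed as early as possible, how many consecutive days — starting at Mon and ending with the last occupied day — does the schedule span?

7

The precedence chain requires at least 2 distinct days.
With at most 1 per day and 7 lectures, at least 7 days are needed.
Topology can't be placed before Fri — that is day 5 counting from Mon — so the schedule must run through at least 5 days.
7 works (last occupied day: Sun): for example Calculus -> Tue; Physics -> Sun; Econ -> Sat; Compilers -> Mon; Graphics -> Wed; Topology -> Fri; Logic -> Thu.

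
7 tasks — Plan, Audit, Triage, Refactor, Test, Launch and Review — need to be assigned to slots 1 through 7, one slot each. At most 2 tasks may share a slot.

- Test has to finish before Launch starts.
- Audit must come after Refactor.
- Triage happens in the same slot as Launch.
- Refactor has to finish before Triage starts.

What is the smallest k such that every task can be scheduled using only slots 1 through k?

The precedence chain requires at least 2 distinct slots.
With at most 2 per slot and 7 tasks, at least 4 slots are needed.
4 works (last occupied slot: 4): for example Plan in 2; Test in 1; Audit in 2; Refactor in 1; Launch in 3; Review in 4; Triage in 3.

4 slots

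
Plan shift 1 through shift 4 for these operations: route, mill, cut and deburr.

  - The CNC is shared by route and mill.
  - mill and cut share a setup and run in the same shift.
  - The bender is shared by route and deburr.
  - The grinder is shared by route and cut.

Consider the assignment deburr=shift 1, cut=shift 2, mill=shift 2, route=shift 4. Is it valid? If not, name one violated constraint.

The CNC is shared by route and mill — holds.
The bender is shared by route and deburr — holds.
mill and cut share a setup and run in the same shift — holds.
The grinder is shared by route and cut — holds.

Yes, all constraints hold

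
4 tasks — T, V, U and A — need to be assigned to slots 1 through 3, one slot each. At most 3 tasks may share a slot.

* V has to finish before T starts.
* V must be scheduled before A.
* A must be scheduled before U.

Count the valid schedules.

Enumerating: U in 3, T in 2, V in 1, A in 2 | A -> 2, U -> 3, V -> 1, T -> 3.

2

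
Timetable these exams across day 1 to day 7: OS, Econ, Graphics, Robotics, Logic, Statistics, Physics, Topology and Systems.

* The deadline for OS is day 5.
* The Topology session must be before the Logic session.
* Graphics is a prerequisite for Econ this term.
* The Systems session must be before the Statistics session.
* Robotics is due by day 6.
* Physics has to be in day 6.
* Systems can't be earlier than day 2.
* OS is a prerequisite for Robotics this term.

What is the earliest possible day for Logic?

day 2

Precedence pushes Logic to at least day 2.
Logic at day 2 is achievable: Physics=day 6, OS=day 1, Topology=day 1, Systems=day 2, Graphics=day 1, Statistics=day 3, Robotics=day 2, Econ=day 2, Logic=day 2.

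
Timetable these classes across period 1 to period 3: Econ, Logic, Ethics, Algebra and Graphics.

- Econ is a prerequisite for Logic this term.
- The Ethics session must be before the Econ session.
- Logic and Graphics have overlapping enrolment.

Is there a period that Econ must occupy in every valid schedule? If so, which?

period 2

Precedence pushes Econ to at least period 2; downstream work caps Econ at period 2.
So Econ is pinned to period 2.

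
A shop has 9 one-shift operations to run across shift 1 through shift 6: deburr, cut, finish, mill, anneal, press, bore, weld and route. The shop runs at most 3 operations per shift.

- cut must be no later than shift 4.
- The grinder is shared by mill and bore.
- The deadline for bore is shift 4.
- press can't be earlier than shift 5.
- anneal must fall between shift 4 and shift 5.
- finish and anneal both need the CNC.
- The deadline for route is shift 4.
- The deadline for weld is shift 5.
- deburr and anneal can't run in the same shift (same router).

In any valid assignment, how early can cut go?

Cut's own window allows nothing later than shift 4.
cut at shift 1 is achievable: bore in shift 1, press in shift 5, anneal in shift 4, route in shift 1, deburr in shift 2, weld in shift 2, finish in shift 2, cut in shift 1, mill in shift 3.

shift 1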